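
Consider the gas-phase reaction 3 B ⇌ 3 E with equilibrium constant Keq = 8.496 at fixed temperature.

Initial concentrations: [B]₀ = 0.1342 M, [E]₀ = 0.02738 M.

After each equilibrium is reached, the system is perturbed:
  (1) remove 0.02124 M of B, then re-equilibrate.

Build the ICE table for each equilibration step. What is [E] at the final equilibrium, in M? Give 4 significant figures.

Q₀ = 0.008493 vs Keq = 8.496 ⇒ Q<K, forward
Step 1:
                  B         E
  Initial    0.1342   0.02738
  Change   -0.08106   0.08106
  Equil     0.05314    0.1084
  solve Keq expr → x = 0.02702; check Q = 8.496
Then remove 0.02124 M of B.
Step 2:
                  B         E
  Initial    0.0319    0.1084
  Change    0.01425  -0.01425
  Equil     0.04616   0.09418
  solve Keq expr → x = -0.004751; check Q = 8.496

[E]_eq = 0.09418 M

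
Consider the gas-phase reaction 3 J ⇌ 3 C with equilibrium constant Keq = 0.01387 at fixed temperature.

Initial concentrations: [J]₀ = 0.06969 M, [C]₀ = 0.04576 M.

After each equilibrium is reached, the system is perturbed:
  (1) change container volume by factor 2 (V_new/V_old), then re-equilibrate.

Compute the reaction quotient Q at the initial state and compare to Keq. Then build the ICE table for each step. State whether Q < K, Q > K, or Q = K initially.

Q₀ = 0.2831; Q > K (proceeds reverse)

Q₀ = 0.2831 vs Keq = 0.01387 ⇒ Q>K, reverse
Step 1:
                  J         C
  init      0.06969   0.04576
  Δ         0.02339  -0.02339
  eq        0.09308   0.02237
  solve Keq expr → x = -0.007798; check Q = 0.01387
Then change container volume by factor 2 (V_new/V_old).
Step 2:
                  J         C
  init      0.04654   0.01118
  Δ               0         0
  eq        0.04654   0.01118
  solve Keq expr → x = 0; check Q = 0.01387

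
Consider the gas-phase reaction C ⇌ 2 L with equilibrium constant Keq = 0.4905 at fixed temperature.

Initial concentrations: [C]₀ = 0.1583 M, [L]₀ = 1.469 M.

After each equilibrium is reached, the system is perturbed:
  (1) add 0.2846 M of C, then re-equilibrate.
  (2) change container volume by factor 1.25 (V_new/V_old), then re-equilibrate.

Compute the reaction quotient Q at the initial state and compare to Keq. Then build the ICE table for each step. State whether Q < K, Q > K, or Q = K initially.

Q₀ = 13.63 vs Keq = 0.4905 ⇒ Q>K, reverse
Step 1:
                    C           L
  I            0.1583       1.469
  C            0.4593     -0.9186
  E            0.6176      0.5504
  solve Keq expr → x = -0.4593; check Q = 0.4905
Then add 0.2846 M of C.
Step 2:
                    C           L
  I            0.9022      0.5504
  C          -0.04838     0.09675
  E            0.8538      0.6471
  solve Keq expr → x = 0.04838; check Q = 0.4905
Then change container volume by factor 1.25 (V_new/V_old).
Step 3:
                    C           L
  I            0.6831      0.5177
  C          -0.02517     0.05034
  E            0.6579      0.5681
  solve Keq expr → x = 0.02517; check Q = 0.4905

Q₀ = 13.63; Q > K (proceeds reverse)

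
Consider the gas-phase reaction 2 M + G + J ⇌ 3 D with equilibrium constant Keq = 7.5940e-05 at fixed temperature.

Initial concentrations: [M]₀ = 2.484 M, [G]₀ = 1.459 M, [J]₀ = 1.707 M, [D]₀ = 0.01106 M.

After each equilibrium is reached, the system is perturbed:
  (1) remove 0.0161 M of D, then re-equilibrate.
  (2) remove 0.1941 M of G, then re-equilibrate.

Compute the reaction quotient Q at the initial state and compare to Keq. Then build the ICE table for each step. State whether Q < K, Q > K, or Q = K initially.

Q₀ = 8.8039e-08 vs Keq = 7.5940e-05 ⇒ Q<K, forward
Step 1:
                   M          G          J          D
  I            2.484      1.459      1.707    0.01106
  C         -0.06077   -0.03039   -0.03039    0.09116
  E            2.423      1.429      1.677     0.1022
  solve Keq expr → x = 0.03039; check Q = 7.5940e-05
Then remove 0.0161 M of D.
Step 2:
                   M          G          J          D
  I            2.423      1.429      1.677    0.08612
  C         -0.01039  -0.005193  -0.005193    0.01558
  E            2.413      1.423      1.671     0.1017
  solve Keq expr → x = 0.005193; check Q = 7.5940e-05
Then remove 0.1941 M of G.
Step 3:
                   M          G          J          D
  I            2.413      1.229      1.671     0.1017
  C          0.00313   0.001565   0.001565  -0.004695
  E            2.416      1.231      1.673      0.097
  solve Keq expr → x = -0.001565; check Q = 7.5940e-05

Q₀ = 8.8039e-08; Q < K (proceeds forward)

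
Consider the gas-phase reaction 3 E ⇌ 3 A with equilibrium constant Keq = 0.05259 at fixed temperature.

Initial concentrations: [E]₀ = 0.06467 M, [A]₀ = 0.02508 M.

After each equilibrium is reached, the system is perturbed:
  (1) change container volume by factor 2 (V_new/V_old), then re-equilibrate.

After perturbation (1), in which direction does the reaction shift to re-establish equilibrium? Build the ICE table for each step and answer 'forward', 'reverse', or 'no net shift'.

Q₀ = 0.05833 vs Keq = 0.05259 ⇒ Q>K, reverse
Step 1:
                  E         A
  init      0.06467   0.02508
  Δ       6.1899e-04 -6.1899e-04
  eq        0.06529   0.02446
  solve Keq expr → x = -2.0633e-04; check Q = 0.05259
Then change container volume by factor 2 (V_new/V_old).
Step 2:
                  E         A
  init      0.03264   0.01223
  Δ               0         0
  eq        0.03264   0.01223
  solve Keq expr → x = 0; check Q = 0.05259

Direction: no net shift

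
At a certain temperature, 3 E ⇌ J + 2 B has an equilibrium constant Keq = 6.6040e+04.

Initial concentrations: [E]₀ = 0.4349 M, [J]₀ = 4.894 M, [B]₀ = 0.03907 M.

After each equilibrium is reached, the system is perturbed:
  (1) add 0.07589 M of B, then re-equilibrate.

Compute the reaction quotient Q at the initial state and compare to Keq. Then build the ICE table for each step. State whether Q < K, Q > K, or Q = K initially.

Q₀ = 0.09082; Q < K (proceeds forward)

Q₀ = 0.09082 vs Keq = 6.6040e+04 ⇒ Q<K, forward
Step 1:
                   E          J          B
  I           0.4349      4.894    0.03907
  C          -0.4152     0.1384     0.2768
  E          0.01966      5.032     0.3159
  solve Keq expr → x = 0.1384; check Q = 6.6040e+04
Then add 0.07589 M of B.
Step 2:
                   E          J          B
  I          0.01966      5.032     0.3918
  C         0.002957 -9.8583e-04  -0.001972
  E          0.02262      5.031     0.3898
  solve Keq expr → x = -9.8583e-04; check Q = 6.6040e+04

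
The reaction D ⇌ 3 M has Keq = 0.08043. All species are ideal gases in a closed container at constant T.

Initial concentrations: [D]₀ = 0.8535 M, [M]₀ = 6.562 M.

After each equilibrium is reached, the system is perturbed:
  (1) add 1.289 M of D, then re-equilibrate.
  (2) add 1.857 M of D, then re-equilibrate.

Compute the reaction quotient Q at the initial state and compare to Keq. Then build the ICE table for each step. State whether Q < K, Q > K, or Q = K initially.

Q₀ = 331.1 vs Keq = 0.08043 ⇒ Q>K, reverse
Step 1:
                  D         M
  Initial    0.8535     6.562
  Change      1.984    -5.951
  Equil       2.837    0.6111
  solve Keq expr → x = -1.984; check Q = 0.08043
Then add 1.289 M of D.
Step 2:
                  D         M
  Initial     4.126    0.6111
  Change   -0.02659   0.07977
  Equil         4.1    0.6909
  solve Keq expr → x = 0.02659; check Q = 0.08043
Then add 1.857 M of D.
Step 3:
                  D         M
  Initial     5.957    0.6909
  Change    -0.0301    0.0903
  Equil       5.926    0.7812
  solve Keq expr → x = 0.0301; check Q = 0.08043

Q₀ = 331.1; Q > K (proceeds reverse)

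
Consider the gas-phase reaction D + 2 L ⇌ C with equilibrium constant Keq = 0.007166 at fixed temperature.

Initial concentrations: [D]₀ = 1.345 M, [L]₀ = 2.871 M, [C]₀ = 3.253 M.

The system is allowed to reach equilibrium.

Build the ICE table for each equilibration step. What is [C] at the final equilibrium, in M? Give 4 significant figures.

[C]_eq = 1.193 M

Q₀ = 0.2934 vs Keq = 0.007166 ⇒ Q>K, reverse
Step 1:
                  D         L         C
  I           1.345     2.871     3.253
  C            2.06      4.12     -2.06
  E           3.405     6.991     1.193
  solve Keq expr → x = -2.06; check Q = 0.007166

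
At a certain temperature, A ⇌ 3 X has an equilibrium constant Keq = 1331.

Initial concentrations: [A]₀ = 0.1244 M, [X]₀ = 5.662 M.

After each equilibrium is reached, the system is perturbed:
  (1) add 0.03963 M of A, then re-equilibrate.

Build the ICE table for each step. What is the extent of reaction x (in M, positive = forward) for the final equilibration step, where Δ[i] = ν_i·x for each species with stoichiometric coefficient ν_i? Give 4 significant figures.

Q₀ = 1459 vs Keq = 1331 ⇒ Q>K, reverse
Step 1:
                    A           X
  init         0.1244       5.662
  Δ           0.00985    -0.02955
  eq           0.1342       5.632
  solve Keq expr → x = -0.00985; check Q = 1331
Then add 0.03963 M of A.
Step 2:
                    A           X
  init         0.1739       5.632
  Δ          -0.03253     0.09759
  eq           0.1413        5.73
  solve Keq expr → x = 0.03253; check Q = 1331

x = 0.03253 M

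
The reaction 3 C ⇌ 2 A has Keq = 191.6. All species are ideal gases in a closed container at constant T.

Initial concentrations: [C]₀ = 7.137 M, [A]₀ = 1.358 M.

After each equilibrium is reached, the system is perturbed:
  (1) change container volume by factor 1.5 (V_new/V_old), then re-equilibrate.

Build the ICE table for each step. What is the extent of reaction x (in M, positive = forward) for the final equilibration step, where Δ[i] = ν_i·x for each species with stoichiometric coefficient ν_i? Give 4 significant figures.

x = -0.01705 M

Q₀ = 0.005073 vs Keq = 191.6 ⇒ Q<K, forward
Step 1:
                    C           A
  Initial       7.137       1.358
  Change       -6.581       4.387
  Equil        0.5564       5.745
  solve Keq expr → x = 2.194; check Q = 191.6
Then change container volume by factor 1.5 (V_new/V_old).
Step 2:
                    C           A
  Initial      0.3709        3.83
  Change      0.05116     -0.0341
  Equil        0.4221       3.796
  solve Keq expr → x = -0.01705; check Q = 191.6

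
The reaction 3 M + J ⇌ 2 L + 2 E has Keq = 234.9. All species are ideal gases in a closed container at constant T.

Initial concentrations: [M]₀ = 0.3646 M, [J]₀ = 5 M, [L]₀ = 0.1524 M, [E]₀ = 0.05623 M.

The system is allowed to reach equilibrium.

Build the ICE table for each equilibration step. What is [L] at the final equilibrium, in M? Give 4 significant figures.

[L]_eq = 0.381 M

Q₀ = 3.0303e-04 vs Keq = 234.9 ⇒ Q<K, forward
Step 1:
                  M         J         L         E
  init       0.3646         5    0.1524   0.05623
  Δ         -0.3429   -0.1143    0.2286    0.2286
  eq        0.02173     4.886     0.381    0.2848
  solve Keq expr → x = 0.1143; check Q = 234.9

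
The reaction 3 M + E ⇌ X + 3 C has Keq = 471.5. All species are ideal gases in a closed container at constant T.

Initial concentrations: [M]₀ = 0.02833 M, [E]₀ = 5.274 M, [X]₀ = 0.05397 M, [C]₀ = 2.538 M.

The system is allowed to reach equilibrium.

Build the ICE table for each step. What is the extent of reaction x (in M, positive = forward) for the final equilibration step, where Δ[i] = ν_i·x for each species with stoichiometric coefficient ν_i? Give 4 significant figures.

x = -0.01194 M

Q₀ = 7358 vs Keq = 471.5 ⇒ Q>K, reverse
Step 1:
                  M         E         X         C
  init      0.02833     5.274   0.05397     2.538
  Δ         0.03583   0.01194  -0.01194  -0.03583
  eq        0.06416     5.286   0.04203     2.502
  solve Keq expr → x = -0.01194; check Q = 471.5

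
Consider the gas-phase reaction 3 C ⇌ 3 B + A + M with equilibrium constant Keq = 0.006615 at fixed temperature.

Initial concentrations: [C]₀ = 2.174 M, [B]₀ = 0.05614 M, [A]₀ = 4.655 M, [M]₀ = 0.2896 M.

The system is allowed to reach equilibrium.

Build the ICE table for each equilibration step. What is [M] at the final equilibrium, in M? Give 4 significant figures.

[M]_eq = 0.371 M

Q₀ = 2.3214e-05 vs Keq = 0.006615 ⇒ Q<K, forward
Step 1:
                   C          B          A          M
  init         2.174    0.05614      4.655     0.2896
  Δ          -0.2441     0.2441    0.08136    0.08136
  eq            1.93     0.3002      4.736      0.371
  solve Keq expr → x = 0.08136; check Q = 0.006615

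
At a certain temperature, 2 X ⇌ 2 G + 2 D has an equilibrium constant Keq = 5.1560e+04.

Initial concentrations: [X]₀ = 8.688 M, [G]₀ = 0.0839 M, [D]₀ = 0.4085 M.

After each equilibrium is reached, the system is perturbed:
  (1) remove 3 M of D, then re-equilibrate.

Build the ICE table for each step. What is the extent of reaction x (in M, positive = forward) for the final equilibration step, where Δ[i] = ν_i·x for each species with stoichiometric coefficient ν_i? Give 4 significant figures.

x = 0.05248 M

Q₀ = 1.5562e-05 vs Keq = 5.1560e+04 ⇒ Q<K, forward
Step 1:
                    X           G           D
  Initial       8.688      0.0839      0.4085
  Change       -8.362       8.362       8.362
  Equil        0.3262       8.446        8.77
  solve Keq expr → x = 4.181; check Q = 5.1560e+04
Then remove 3 M of D.
Step 2:
                    X           G           D
  Initial      0.3262       8.446        5.77
  Change       -0.105       0.105       0.105
  Equil        0.2212       8.551       5.875
  solve Keq expr → x = 0.05248; check Q = 5.1560e+04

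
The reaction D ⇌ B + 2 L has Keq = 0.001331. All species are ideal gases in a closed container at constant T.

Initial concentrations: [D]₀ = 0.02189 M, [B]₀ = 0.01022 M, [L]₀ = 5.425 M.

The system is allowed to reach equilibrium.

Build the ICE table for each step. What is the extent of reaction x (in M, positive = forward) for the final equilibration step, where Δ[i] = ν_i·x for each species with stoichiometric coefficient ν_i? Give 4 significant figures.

Q₀ = 13.74 vs Keq = 0.001331 ⇒ Q>K, reverse
Step 1:
                  D         B         L
  init      0.02189   0.01022     5.425
  Δ         0.01022  -0.01022  -0.02044
  eq        0.03211 1.4631e-06     5.405
  solve Keq expr → x = -0.01022; check Q = 0.001331

x = -0.01022 M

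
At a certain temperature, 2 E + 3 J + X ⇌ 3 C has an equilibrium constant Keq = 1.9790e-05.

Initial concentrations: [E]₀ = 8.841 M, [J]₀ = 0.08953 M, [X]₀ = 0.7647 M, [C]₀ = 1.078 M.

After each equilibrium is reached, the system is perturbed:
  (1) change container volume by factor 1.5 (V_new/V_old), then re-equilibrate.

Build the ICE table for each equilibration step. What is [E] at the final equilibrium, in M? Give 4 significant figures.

[E]_eq = 6.333 M

Q₀ = 29.2 vs Keq = 1.9790e-05 ⇒ Q>K, reverse
Step 1:
                  E         J         X         C
  I           8.841   0.08953    0.7647     1.078
  C          0.6326    0.9489    0.3163   -0.9489
  E           9.474     1.038     1.081    0.1291
  solve Keq expr → x = -0.3163; check Q = 1.9790e-05
Then change container volume by factor 1.5 (V_new/V_old).
Step 2:
                  E         J         X         C
  I           6.316    0.6923    0.7207   0.08605
  C         0.01744   0.02617  0.008722  -0.02617
  E           6.333    0.7185    0.7294   0.05988
  solve Keq expr → x = -0.008722; check Q = 1.9790e-05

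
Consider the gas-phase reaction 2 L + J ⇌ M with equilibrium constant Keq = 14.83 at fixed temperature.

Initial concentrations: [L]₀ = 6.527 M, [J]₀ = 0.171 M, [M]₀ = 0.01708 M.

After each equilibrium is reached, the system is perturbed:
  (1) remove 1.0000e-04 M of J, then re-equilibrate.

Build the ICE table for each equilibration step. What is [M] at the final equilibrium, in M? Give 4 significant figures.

[M]_eq = 0.1876 M

Q₀ = 0.002345 vs Keq = 14.83 ⇒ Q<K, forward
Step 1:
                    L           J           M
  init          6.527       0.171     0.01708
  Δ           -0.3413     -0.1707      0.1707
  eq            6.186  3.3088e-04      0.1877
  solve Keq expr → x = 0.1707; check Q = 14.83
Then remove 1.0000e-04 M of J.
Step 2:
                    L           J           M
  init          6.186  2.3088e-04      0.1877
  Δ        1.9961e-04  9.9803e-05 -9.9803e-05
  eq            6.186  3.3068e-04      0.1876
  solve Keq expr → x = -9.9803e-05; check Q = 14.83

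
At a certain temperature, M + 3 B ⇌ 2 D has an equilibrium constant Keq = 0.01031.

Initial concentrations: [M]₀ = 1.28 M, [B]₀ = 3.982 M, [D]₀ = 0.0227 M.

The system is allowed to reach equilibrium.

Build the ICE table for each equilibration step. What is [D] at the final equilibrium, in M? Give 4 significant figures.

[D]_eq = 0.5716 M

Q₀ = 6.3758e-06 vs Keq = 0.01031 ⇒ Q<K, forward
Step 1:
                    M           B           D
  Initial        1.28       3.982      0.0227
  Change      -0.2744     -0.8233      0.5489
  Equil         1.006       3.159      0.5716
  solve Keq expr → x = 0.2744; check Q = 0.01031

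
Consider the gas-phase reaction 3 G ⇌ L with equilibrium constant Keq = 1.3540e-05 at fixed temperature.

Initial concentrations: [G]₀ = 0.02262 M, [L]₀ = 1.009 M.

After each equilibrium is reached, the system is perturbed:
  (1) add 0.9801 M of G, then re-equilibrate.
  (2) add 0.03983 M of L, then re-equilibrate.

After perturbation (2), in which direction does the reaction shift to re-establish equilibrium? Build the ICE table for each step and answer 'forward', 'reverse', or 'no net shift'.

Q₀ = 8.7179e+04 vs Keq = 1.3540e-05 ⇒ Q>K, reverse
Step 1:
                  G         L
  init      0.02262     1.009
  Δ           3.026    -1.009
  eq          3.048 3.8359e-04
  solve Keq expr → x = -1.009; check Q = 1.3540e-05
Then add 0.9801 M of G.
Step 2:
                  G         L
  init        4.029 3.8359e-04
  Δ       -0.001502 5.0068e-04
  eq          4.027 8.8427e-04
  solve Keq expr → x = 5.0068e-04; check Q = 1.3540e-05
Then add 0.03983 M of L.
Step 3:
                  G         L
  init        4.027   0.04071
  Δ          0.1192  -0.03975
  eq          4.146 9.6517e-04
  solve Keq expr → x = -0.03975; check Q = 1.3540e-05

Direction: reverse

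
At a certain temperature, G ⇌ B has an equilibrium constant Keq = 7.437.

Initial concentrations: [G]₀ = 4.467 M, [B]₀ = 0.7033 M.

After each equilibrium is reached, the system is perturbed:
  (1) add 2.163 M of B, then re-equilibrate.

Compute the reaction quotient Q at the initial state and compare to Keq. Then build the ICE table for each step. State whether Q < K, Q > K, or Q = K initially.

Q₀ = 0.1574; Q < K (proceeds forward)

Q₀ = 0.1574 vs Keq = 7.437 ⇒ Q<K, forward
Step 1:
                   G          B
  Initial      4.467     0.7033
  Change      -3.854      3.854
  Equil       0.6128      4.557
  solve Keq expr → x = 3.854; check Q = 7.437
Then add 2.163 M of B.
Step 2:
                   G          B
  Initial     0.6128       6.72
  Change      0.2564    -0.2564
  Equil       0.8692      6.464
  solve Keq expr → x = -0.2564; check Q = 7.437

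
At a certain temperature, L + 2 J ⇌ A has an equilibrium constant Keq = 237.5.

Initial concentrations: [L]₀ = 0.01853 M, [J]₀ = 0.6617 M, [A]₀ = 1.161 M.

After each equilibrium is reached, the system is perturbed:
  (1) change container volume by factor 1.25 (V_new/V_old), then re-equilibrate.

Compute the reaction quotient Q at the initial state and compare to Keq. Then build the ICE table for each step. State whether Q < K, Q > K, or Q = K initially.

Q₀ = 143.1; Q < K (proceeds forward)

Q₀ = 143.1 vs Keq = 237.5 ⇒ Q<K, forward
Step 1:
                    L           J           A
  init        0.01853      0.6617       1.161
  Δ         -0.006822    -0.01364    0.006822
  eq          0.01171      0.6481       1.168
  solve Keq expr → x = 0.006822; check Q = 237.5
Then change container volume by factor 1.25 (V_new/V_old).
Step 2:
                    L           J           A
  init       0.009367      0.5184      0.9343
  Δ          0.004683    0.009366   -0.004683
  eq          0.01405      0.5278      0.9296
  solve Keq expr → x = -0.004683; check Q = 237.5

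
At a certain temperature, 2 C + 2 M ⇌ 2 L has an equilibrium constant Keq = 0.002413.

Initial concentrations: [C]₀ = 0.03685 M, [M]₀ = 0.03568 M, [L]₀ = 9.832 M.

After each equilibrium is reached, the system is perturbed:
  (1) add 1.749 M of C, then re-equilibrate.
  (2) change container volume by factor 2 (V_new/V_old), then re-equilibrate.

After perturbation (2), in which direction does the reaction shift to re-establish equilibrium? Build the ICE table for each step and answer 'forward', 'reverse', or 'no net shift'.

Direction: reverse

Q₀ = 5.5919e+07 vs Keq = 0.002413 ⇒ Q>K, reverse
Step 1:
                  C         M         L
  init      0.03685   0.03568     9.832
  Δ           7.235     7.235    -7.235
  eq          7.272     7.271     2.597
  solve Keq expr → x = -3.617; check Q = 0.002413
Then add 1.749 M of C.
Step 2:
                  C         M         L
  init        9.021     7.271     2.597
  Δ         -0.3503   -0.3503    0.3503
  eq           8.67      6.92     2.947
  solve Keq expr → x = 0.1752; check Q = 0.002413
Then change container volume by factor 2 (V_new/V_old).
Step 3:
                  C         M         L
  init        4.335      3.46     1.474
  Δ          0.5231    0.5231   -0.5231
  eq          4.858     3.983    0.9506
  solve Keq expr → x = -0.2616; check Q = 0.002413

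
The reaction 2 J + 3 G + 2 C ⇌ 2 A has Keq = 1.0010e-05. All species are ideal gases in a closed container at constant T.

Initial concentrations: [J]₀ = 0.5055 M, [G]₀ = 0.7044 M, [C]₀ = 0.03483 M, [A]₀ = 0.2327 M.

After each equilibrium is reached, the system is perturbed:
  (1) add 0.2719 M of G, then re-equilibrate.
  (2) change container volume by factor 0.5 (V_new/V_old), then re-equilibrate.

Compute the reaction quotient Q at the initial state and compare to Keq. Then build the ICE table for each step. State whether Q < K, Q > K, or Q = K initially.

Q₀ = 499.8; Q > K (proceeds reverse)

Q₀ = 499.8 vs Keq = 1.0010e-05 ⇒ Q>K, reverse
Step 1:
                   J          G          C          A
  Initial     0.5055     0.7044    0.03483     0.2327
  Change       0.232      0.348      0.232     -0.232
  Equil       0.7375      1.052     0.2669 6.7231e-04
  solve Keq expr → x = -0.116; check Q = 1.0010e-05
Then add 0.2719 M of G.
Step 2:
                   J          G          C          A
  Initial     0.7375      1.324     0.2669 6.7231e-04
  Change  -2.7493e-04 -4.1240e-04 -2.7493e-04 2.7493e-04
  Equil       0.7373      1.324     0.2666 9.4725e-04
  solve Keq expr → x = 1.3747e-04; check Q = 1.0010e-05
Then change container volume by factor 0.5 (V_new/V_old).
Step 3:
                   J          G          C          A
  Initial      1.475      2.648     0.5332   0.001894
  Change   -0.008515   -0.01277  -0.008515   0.008515
  Equil        1.466      2.635     0.5247    0.01041
  solve Keq expr → x = 0.004257; check Q = 1.0010e-05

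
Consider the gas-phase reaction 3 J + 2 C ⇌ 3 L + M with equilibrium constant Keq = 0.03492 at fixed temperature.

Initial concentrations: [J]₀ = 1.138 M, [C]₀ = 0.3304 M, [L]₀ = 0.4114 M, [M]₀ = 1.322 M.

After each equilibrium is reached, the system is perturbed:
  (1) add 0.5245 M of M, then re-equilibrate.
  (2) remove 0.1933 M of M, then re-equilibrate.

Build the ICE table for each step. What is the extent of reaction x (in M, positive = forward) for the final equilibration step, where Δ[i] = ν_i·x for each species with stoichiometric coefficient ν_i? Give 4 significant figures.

x = 0.002001 M

Q₀ = 0.5722 vs Keq = 0.03492 ⇒ Q>K, reverse
Step 1:
                    J           C           L           M
  Initial       1.138      0.3304      0.4114       1.322
  Change        0.178      0.1187      -0.178    -0.05934
  Equil         1.316      0.4491      0.2334       1.263
  solve Keq expr → x = -0.05934; check Q = 0.03492
Then add 0.5245 M of M.
Step 2:
                    J           C           L           M
  Initial       1.316      0.4491      0.2334       1.787
  Change      0.01851     0.01234    -0.01851   -0.006169
  Equil         1.335      0.4614      0.2149       1.781
  solve Keq expr → x = -0.006169; check Q = 0.03492
Then remove 0.1933 M of M.
Step 3:
                    J           C           L           M
  Initial       1.335      0.4614      0.2149       1.588
  Change    -0.006004   -0.004003    0.006004    0.002001
  Equil         1.329      0.4574      0.2209        1.59
  solve Keq expr → x = 0.002001; check Q = 0.03492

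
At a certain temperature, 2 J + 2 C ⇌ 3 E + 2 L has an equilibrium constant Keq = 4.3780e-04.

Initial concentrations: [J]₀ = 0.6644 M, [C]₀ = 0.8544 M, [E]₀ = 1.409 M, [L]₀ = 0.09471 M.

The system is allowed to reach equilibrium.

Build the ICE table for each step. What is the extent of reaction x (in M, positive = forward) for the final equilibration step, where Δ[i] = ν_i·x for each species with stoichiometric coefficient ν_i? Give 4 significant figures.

x = -0.04229 M

Q₀ = 0.07787 vs Keq = 4.3780e-04 ⇒ Q>K, reverse
Step 1:
                   J          C          E          L
  Initial     0.6644     0.8544      1.409    0.09471
  Change     0.08457    0.08457    -0.1269   -0.08457
  Equil        0.749      0.939      1.282    0.01014
  solve Keq expr → x = -0.04229; check Q = 4.3780e-04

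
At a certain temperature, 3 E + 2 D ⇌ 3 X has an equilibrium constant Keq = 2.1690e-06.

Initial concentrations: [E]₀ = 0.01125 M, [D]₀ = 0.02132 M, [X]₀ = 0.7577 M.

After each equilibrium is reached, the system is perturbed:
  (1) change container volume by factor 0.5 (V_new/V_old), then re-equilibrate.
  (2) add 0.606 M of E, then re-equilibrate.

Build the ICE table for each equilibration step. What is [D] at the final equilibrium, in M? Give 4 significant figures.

Q₀ = 6.7214e+08 vs Keq = 2.1690e-06 ⇒ Q>K, reverse
Step 1:
                    E           D           X
  Initial     0.01125     0.02132      0.7577
  Change       0.7513      0.5009     -0.7513
  Equil        0.7625      0.5222    0.006401
  solve Keq expr → x = -0.2504; check Q = 2.1690e-06
Then change container volume by factor 0.5 (V_new/V_old).
Step 2:
                    E           D           X
  Initial       1.525       1.044      0.0128
  Change    -0.007358   -0.004906    0.007358
  Equil         1.518       1.039     0.02016
  solve Keq expr → x = 0.002453; check Q = 2.1690e-06
Then add 0.606 M of E.
Step 3:
                    E           D           X
  Initial       2.124       1.039     0.02016
  Change    -0.007851   -0.005234    0.007851
  Equil         2.116       1.034     0.02801
  solve Keq expr → x = 0.002617; check Q = 2.1690e-06

[D]_eq = 1.034 M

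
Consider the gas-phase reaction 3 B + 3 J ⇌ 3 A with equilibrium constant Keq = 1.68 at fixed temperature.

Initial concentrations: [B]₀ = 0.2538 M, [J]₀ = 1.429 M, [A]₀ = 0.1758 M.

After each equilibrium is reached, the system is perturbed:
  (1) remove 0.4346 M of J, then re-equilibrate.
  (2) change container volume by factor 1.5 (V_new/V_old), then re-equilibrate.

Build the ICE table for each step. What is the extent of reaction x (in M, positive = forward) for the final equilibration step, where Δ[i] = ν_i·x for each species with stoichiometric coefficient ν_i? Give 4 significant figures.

Q₀ = 0.1139 vs Keq = 1.68 ⇒ Q<K, forward
Step 1:
                   B          J          A
  I           0.2538      1.429     0.1758
  C         -0.08818   -0.08818    0.08818
  E           0.1656      1.341      0.264
  solve Keq expr → x = 0.02939; check Q = 1.68
Then remove 0.4346 M of J.
Step 2:
                   B          J          A
  I           0.1656     0.9062      0.264
  C          0.03691    0.03691   -0.03691
  E           0.2025     0.9431     0.2271
  solve Keq expr → x = -0.0123; check Q = 1.68
Then change container volume by factor 1.5 (V_new/V_old).
Step 3:
                   B          J          A
  I            0.135     0.6288     0.1514
  C          0.02603    0.02603   -0.02603
  E            0.161     0.6548     0.1254
  solve Keq expr → x = -0.008675; check Q = 1.68

x = -0.008675 M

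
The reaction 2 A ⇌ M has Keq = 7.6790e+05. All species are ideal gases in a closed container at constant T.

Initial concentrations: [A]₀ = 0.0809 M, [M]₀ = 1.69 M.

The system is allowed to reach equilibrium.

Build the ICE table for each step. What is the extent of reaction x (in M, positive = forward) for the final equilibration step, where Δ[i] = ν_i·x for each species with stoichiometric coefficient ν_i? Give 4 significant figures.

Q₀ = 258.2 vs Keq = 7.6790e+05 ⇒ Q<K, forward
Step 1:
                   A          M
  Initial     0.0809       1.69
  Change     -0.0794     0.0397
  Equil     0.001501       1.73
  solve Keq expr → x = 0.0397; check Q = 7.6790e+05

x = 0.0397 M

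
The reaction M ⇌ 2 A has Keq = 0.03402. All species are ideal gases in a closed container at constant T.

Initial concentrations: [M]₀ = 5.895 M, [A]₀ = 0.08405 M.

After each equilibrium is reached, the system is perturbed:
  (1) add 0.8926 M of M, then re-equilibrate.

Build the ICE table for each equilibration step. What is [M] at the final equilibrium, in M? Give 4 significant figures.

Q₀ = 0.001198 vs Keq = 0.03402 ⇒ Q<K, forward
Step 1:
                    M           A
  I             5.895     0.08405
  C           -0.1785      0.3569
  E             5.717       0.441
  solve Keq expr → x = 0.1785; check Q = 0.03402
Then add 0.8926 M of M.
Step 2:
                    M           A
  I             6.609       0.441
  C           -0.0163      0.0326
  E             6.593      0.4736
  solve Keq expr → x = 0.0163; check Q = 0.03402

[M]_eq = 6.593 M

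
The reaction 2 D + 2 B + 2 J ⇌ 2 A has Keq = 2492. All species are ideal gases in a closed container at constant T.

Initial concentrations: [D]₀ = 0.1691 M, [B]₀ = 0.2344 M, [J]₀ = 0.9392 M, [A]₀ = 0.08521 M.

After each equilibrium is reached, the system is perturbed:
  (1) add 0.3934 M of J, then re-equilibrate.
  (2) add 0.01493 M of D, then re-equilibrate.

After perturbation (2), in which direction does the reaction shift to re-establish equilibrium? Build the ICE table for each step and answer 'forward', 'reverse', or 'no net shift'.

Q₀ = 5.239 vs Keq = 2492 ⇒ Q<K, forward
Step 1:
                    D           B           J           A
  I            0.1691      0.2344      0.9392     0.08521
  C           -0.1231     -0.1231     -0.1231      0.1231
  E           0.04596      0.1113      0.8161      0.2083
  solve Keq expr → x = 0.06157; check Q = 2492
Then add 0.3934 M of J.
Step 2:
                    D           B           J           A
  I           0.04596      0.1113       1.209      0.2083
  C         -0.009971   -0.009971   -0.009971    0.009971
  E           0.03599      0.1013       1.199      0.2183
  solve Keq expr → x = 0.004985; check Q = 2492
Then add 0.01493 M of D.
Step 3:
                    D           B           J           A
  I           0.05092      0.1013       1.199      0.2183
  C         -0.009288   -0.009288   -0.009288    0.009288
  E           0.04164     0.09201        1.19      0.2276
  solve Keq expr → x = 0.004644; check Q = 2492

Direction: forward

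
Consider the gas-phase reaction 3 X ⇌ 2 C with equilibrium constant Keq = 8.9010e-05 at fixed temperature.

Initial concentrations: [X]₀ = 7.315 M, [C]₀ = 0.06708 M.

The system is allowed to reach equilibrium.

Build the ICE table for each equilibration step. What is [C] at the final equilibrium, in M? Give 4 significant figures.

Q₀ = 1.1496e-05 vs Keq = 8.9010e-05 ⇒ Q<K, forward
Step 1:
                    X           C
  init          7.315     0.06708
  Δ           -0.1697      0.1131
  eq            7.145      0.1802
  solve Keq expr → x = 0.05656; check Q = 8.9010e-05

[C]_eq = 0.1802 M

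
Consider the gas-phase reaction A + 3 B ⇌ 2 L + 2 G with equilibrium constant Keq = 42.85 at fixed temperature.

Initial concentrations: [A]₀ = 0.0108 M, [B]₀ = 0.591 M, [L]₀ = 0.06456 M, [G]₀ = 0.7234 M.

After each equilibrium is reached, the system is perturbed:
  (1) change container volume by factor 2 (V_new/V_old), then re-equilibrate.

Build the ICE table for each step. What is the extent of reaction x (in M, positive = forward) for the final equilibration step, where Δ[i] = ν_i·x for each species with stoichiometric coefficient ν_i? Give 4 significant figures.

x = 0 M

Q₀ = 0.9784 vs Keq = 42.85 ⇒ Q<K, forward
Step 1:
                  A         B         L         G
  Initial    0.0108     0.591   0.06456    0.7234
  Change   -0.01027   -0.0308   0.02054   0.02054
  Equil   5.3201e-04    0.5602    0.0851    0.7439
  solve Keq expr → x = 0.01027; check Q = 42.85
Then change container volume by factor 2 (V_new/V_old).
Step 2:
                  A         B         L         G
  Initial 2.6600e-04    0.2801   0.04255     0.372
  Change          0         0         0         0
  Equil   2.6600e-04    0.2801   0.04255     0.372
  solve Keq expr → x = 0; check Q = 42.85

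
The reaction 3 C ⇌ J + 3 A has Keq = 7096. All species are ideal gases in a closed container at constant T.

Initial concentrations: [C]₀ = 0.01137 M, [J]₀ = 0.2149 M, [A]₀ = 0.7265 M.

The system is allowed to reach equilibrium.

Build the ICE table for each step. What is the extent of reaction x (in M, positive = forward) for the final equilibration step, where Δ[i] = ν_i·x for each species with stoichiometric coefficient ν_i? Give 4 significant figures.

x = -0.003604 M

Q₀ = 5.6061e+04 vs Keq = 7096 ⇒ Q>K, reverse
Step 1:
                   C          J          A
  Initial    0.01137     0.2149     0.7265
  Change     0.01081  -0.003604   -0.01081
  Equil      0.02218     0.2113     0.7157
  solve Keq expr → x = -0.003604; check Q = 7096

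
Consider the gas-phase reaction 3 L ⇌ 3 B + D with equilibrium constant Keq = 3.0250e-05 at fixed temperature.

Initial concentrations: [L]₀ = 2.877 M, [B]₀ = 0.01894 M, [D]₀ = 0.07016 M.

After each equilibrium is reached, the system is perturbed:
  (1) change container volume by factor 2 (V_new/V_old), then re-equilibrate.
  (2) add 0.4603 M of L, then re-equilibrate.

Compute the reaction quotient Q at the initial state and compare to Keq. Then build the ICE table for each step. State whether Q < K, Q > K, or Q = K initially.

Q₀ = 2.0018e-08 vs Keq = 3.0250e-05 ⇒ Q<K, forward
Step 1:
                  L         B         D
  I           2.877   0.01894   0.07016
  C         -0.1527    0.1527   0.05089
  E           2.724    0.1716     0.121
  solve Keq expr → x = 0.05089; check Q = 3.0250e-05
Then change container volume by factor 2 (V_new/V_old).
Step 2:
                  L         B         D
  I           1.362    0.0858   0.06052
  C        -0.01765   0.01765  0.005884
  E           1.345    0.1035   0.06641
  solve Keq expr → x = 0.005884; check Q = 3.0250e-05
Then add 0.4603 M of L.
Step 3:
                  L         B         D
  I           1.805    0.1035   0.06641
  C        -0.02753   0.02753  0.009175
  E           1.777     0.131   0.07558
  solve Keq expr → x = 0.009175; check Q = 3.0250e-05

Q₀ = 2.0018e-08; Q < K (proceeds forward)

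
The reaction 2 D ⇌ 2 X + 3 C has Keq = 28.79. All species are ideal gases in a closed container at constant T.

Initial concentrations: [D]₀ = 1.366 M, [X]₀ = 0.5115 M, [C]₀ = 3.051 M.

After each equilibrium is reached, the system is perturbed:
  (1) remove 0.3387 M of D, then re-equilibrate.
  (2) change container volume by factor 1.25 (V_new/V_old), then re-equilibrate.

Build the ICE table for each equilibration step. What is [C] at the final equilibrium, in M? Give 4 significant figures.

Q₀ = 3.982 vs Keq = 28.79 ⇒ Q<K, forward
Step 1:
                    D           X           C
  init          1.366      0.5115       3.051
  Δ           -0.3261      0.3261      0.4892
  eq             1.04      0.8376        3.54
  solve Keq expr → x = 0.1631; check Q = 28.79
Then remove 0.3387 M of D.
Step 2:
                    D           X           C
  init         0.7012      0.8376        3.54
  Δ             0.121      -0.121     -0.1815
  eq           0.8221      0.7167       3.359
  solve Keq expr → x = -0.06049; check Q = 28.79
Then change container volume by factor 1.25 (V_new/V_old).
Step 3:
                    D           X           C
  init         0.6577      0.5733       2.687
  Δ          -0.08218     0.08218      0.1233
  eq           0.5755      0.6555        2.81
  solve Keq expr → x = 0.04109; check Q = 28.79

[C]_eq = 2.81 M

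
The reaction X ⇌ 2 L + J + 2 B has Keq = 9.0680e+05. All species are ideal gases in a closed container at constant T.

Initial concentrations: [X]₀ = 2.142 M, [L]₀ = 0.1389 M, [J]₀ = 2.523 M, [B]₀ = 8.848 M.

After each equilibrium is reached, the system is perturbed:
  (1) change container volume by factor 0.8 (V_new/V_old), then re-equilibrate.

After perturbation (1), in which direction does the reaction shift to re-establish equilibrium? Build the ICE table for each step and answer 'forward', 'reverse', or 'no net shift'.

Q₀ = 1.779 vs Keq = 9.0680e+05 ⇒ Q<K, forward
Step 1:
                    X           L           J           B
  Initial       2.142      0.1389       2.523       8.848
  Change       -2.125        4.25       2.125        4.25
  Equil       0.01694       4.389       4.648        13.1
  solve Keq expr → x = 2.125; check Q = 9.0680e+05
Then change container volume by factor 0.8 (V_new/V_old).
Step 2:
                    X           L           J           B
  Initial     0.02117       5.486        5.81       16.37
  Change      0.02884    -0.05767    -0.02884    -0.05767
  Equil       0.05001       5.429       5.781       16.31
  solve Keq expr → x = -0.02884; check Q = 9.0680e+05

Direction: reverse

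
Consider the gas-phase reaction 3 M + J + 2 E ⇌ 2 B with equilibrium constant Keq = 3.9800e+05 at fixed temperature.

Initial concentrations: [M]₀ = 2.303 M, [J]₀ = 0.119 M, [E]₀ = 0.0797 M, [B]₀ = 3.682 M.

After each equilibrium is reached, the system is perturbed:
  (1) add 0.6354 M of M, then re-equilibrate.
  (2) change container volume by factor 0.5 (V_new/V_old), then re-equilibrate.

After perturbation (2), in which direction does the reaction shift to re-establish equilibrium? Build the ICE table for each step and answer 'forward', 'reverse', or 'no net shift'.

Q₀ = 1468 vs Keq = 3.9800e+05 ⇒ Q<K, forward
Step 1:
                   M          J          E          B
  Initial      2.303      0.119     0.0797      3.682
  Change       -0.11   -0.03666   -0.07331    0.07331
  Equil        2.193    0.08234   0.006387      3.755
  solve Keq expr → x = 0.03666; check Q = 3.9800e+05
Then add 0.6354 M of M.
Step 2:
                   M          J          E          B
  Initial      2.828    0.08234   0.006387      3.755
  Change   -0.002986 -9.9532e-04  -0.001991   0.001991
  Equil        2.825    0.08135   0.004397      3.757
  solve Keq expr → x = 9.9532e-04; check Q = 3.9800e+05
Then change container volume by factor 0.5 (V_new/V_old).
Step 3:
                   M          J          E          B
  Initial      5.651     0.1627   0.008793      7.515
  Change   -0.009847  -0.003282  -0.006565   0.006565
  Equil        5.641     0.1594   0.002229      7.521
  solve Keq expr → x = 0.003282; check Q = 3.9800e+05

Direction: forward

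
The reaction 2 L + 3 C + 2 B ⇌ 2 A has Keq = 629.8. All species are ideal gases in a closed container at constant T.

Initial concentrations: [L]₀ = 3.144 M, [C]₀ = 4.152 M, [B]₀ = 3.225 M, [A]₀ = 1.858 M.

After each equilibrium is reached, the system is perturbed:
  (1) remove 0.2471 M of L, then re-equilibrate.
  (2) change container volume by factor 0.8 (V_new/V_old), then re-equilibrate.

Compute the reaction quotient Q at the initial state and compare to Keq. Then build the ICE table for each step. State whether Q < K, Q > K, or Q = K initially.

Q₀ = 4.6913e-04 vs Keq = 629.8 ⇒ Q<K, forward
Step 1:
                   L          C          B          A
  init         3.144      4.152      3.225      1.858
  Δ           -2.454     -3.681     -2.454      2.454
  eq          0.6899     0.4708     0.7709      4.312
  solve Keq expr → x = 1.227; check Q = 629.8
Then remove 0.2471 M of L.
Step 2:
                   L          C          B          A
  init        0.4428     0.4708     0.7709      4.312
  Δ          0.05532    0.08298    0.05532   -0.05532
  eq          0.4981     0.5538     0.8262      4.257
  solve Keq expr → x = -0.02766; check Q = 629.8
Then change container volume by factor 0.8 (V_new/V_old).
Step 3:
                   L          C          B          A
  init        0.6226     0.6923      1.033      5.321
  Δ         -0.08557    -0.1283   -0.08557    0.08557
  eq          0.5371     0.5639     0.9472      5.407
  solve Keq expr → x = 0.04278; check Q = 629.8

Q₀ = 4.6913e-04; Q < K (proceeds forward)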